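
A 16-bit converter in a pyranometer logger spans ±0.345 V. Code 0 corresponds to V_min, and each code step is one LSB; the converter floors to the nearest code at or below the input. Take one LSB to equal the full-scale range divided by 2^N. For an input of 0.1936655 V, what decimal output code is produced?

51162

Span: 0.345 V − (-0.345 V) = 0.69 V. LSB = 0.69 V / 2^16 ≈ 10.53 µV.
code = ⌊(V_in − V_min)/LSB⌋ = ⌊(V_in − V_min) × 2^16 / range⌋
     = ⌊(0.1936655 − (-0.345)) × 65536 / 0.69⌋ = ⌊0.5386655 × 65536/0.69⌋
     = ⌊51162.293⌋ = 51162.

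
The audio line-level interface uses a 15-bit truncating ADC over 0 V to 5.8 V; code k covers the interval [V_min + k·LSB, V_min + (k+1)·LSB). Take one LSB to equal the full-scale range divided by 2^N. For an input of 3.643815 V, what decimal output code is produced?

20586

Range is 5.8 V. LSB = 5.8 V / 2^15 ≈ 177.0 µV.
(V_in − V_min) × 2^15/range = (3.643815 − (0)) × 32768/5.8 = 20586.298.
Floor → code = 20586.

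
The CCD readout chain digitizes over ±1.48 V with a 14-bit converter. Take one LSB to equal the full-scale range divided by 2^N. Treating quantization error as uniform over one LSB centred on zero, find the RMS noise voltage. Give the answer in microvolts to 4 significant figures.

Range = 1.48 − (-1.48) = 2.96 V.
One LSB is 2.96 V / 16384 = 180.664 µV.
RMS of a uniform error over width LSB is LSB/√12 = 52.15 µV.

52.15 µV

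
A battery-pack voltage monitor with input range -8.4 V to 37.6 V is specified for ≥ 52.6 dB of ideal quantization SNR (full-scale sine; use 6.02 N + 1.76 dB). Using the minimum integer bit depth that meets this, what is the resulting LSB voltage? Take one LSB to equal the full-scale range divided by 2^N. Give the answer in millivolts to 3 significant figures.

The full-scale span is 37.6 − (-8.4) = 46 V.
6.02 N + 1.76 ≥ 52.6 gives N ≥ 8.445, so the minimum integer is 9.
One LSB is 46 V / 512 = 89.8 mV.

89.8 mV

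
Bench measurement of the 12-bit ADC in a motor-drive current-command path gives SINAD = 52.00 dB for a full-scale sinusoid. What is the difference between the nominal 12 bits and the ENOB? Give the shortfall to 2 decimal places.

3.65 bits

ENOB = (SINAD − 1.76)/6.02 = (52.00 − 1.76)/6.02 = 8.3455 bits.
Lost resolution: 12 − 8.3455 = 3.6545 bits.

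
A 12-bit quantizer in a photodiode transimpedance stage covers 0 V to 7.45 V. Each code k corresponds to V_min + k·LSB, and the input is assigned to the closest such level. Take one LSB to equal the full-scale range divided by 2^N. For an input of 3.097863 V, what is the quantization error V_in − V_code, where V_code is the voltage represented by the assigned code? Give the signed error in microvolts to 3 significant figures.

+365 µV

Full-scale range = 7.45 V. LSB = 7.45 V / 2^12 ≈ 1.819 mV.
(V_in − V_min)/LSB = (3.097863 − (0)) × 4096/7.45 = 1703.2009 → nearest code k = 1703.
V_code = 0 + (1703/4096) × 7.45 = 3.097497559 V.
Error = V_in − V_code = 3.097863 − (3.097497559) = +365 µV.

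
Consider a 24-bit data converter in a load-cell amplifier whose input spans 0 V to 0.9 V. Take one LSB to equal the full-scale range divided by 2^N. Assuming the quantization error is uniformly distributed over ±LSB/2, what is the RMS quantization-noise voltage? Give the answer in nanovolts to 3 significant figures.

V_FS = 0.9 V.
One LSB is 0.9 V / 16777216 = 53.644 nV.
σ_q = LSB/√12 = 53.644 nV/3.4641 = 15.5 nV.

15.5 nV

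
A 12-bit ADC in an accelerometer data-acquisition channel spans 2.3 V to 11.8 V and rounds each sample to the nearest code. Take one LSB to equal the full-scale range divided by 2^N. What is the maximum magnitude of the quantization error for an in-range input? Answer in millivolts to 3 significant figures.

Full-scale range = 11.8 V − (2.3 V) = 9.5 V.
LSB = 9.5 V / 2^12 = 2.3193 mV.
Worst-case error for round-to-nearest is half an LSB: 1.16 mV.

1.16 mV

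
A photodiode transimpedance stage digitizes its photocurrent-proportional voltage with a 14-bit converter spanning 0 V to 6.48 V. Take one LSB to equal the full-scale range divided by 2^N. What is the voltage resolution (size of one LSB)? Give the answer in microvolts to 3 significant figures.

Span = 6.48 V.
2^14 = 16384 levels.
LSB = 6.48 V ÷ 2^14 = 6.48/16384 V = 396 µV.

396 µV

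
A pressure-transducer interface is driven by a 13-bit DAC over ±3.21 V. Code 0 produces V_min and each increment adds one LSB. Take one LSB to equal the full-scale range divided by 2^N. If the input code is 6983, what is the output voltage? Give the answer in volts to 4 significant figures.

Full-scale range = 3.21 V − (-3.21 V) = 6.42 V. LSB = 6.42 V / 2^13.
V_out = V_min + code × LSB = -3.21 V + 6983 × 6.42 V / 8192
      = -3.21 + 5.47252 = 2.26252 V.

2.263 V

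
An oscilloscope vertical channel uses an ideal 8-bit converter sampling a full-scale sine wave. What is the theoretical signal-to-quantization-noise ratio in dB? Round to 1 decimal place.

For an ideal N-bit converter with full-scale sine input, SNR = 6.02 N + 1.76 dB. SNR = 6.02 × 8 + 1.76 = 48.16 + 1.76 = 49.92 dB.

49.9 dB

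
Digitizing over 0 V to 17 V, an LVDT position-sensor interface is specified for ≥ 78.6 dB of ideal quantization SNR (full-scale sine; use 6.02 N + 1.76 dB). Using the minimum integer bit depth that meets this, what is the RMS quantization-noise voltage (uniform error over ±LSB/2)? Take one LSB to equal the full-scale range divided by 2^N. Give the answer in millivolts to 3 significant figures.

0.599 mV

V_FS = 17 V.
Required N = ⌈(78.6 − 1.76)/6.02⌉ = ⌈12.764⌉ = 13.
Step size = 17/8192 V = 2.0752 mV.
RMS noise = LSB/√12 = 0.599 mV.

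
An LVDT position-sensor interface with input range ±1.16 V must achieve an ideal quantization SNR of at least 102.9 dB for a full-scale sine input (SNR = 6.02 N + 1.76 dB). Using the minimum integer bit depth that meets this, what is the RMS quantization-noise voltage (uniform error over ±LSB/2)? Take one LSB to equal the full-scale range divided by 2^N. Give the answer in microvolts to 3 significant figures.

5.11 µV

Range = 1.16 − (-1.16) = 2.32 V.
N ≥ (102.9 − 1.76)/6.02 = 16.801 → N_min = 17.
LSB = 2.32 V / 2^17 = 17.700 µV.
RMS noise = LSB/√12 = 5.11 µV.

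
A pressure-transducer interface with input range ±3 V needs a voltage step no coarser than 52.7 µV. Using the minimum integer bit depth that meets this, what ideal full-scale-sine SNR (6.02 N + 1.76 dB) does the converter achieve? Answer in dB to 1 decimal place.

104.1 dB

The full-scale span is 3 − (-3) = 6 V.
6 V / 52.7 µV = 113900. Since 2^16 = 65536 and 2^17 = 131072, N = 17.
SNR = 6.02 × 17 + 1.76 = 104.10 dB.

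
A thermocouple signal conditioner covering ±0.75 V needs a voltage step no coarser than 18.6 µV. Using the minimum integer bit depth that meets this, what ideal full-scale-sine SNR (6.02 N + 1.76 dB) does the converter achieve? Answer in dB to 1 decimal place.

Range = 0.75 − (-0.75) = 1.5 V.
Need 2^N ≥ 1.5 V / 18.6 µV = 80650 → N_min = 17.
SNR = 6.02 × 17 + 1.76 = 104.10 dB.

104.1 dB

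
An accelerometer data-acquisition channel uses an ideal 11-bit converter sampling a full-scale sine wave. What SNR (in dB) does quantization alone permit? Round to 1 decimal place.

68.0 dB

For an ideal N-bit converter with full-scale sine input, SNR = 6.02 N + 1.76 dB. SNR = 6.02 × 11 + 1.76 = 66.22 + 1.76 = 67.98 dB.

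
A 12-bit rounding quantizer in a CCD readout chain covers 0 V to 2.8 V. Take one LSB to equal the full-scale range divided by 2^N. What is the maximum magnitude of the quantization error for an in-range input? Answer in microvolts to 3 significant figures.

Span = 2.8 V.
One LSB is 2.8 V / 4096 = 0.68359 mV.
Worst-case error for round-to-nearest is half an LSB: 342 µV.

342 µV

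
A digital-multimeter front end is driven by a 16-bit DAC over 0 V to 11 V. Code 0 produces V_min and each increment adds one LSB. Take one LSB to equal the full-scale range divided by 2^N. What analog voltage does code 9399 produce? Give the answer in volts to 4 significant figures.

1.578 V

Range is 11 V. LSB = 11 V / 2^16.
V_out = 0 + 9399 × (11/65536) V
      = 0 V + 1.57759 V = 1.57759 V.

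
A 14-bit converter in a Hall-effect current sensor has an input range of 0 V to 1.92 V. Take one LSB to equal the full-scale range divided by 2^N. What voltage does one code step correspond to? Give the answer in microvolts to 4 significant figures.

Span = 1.92 V.
2^14 = 16384 levels.
LSB = 1.92 V / 2^14 = 117.2 µV.

117.2 µV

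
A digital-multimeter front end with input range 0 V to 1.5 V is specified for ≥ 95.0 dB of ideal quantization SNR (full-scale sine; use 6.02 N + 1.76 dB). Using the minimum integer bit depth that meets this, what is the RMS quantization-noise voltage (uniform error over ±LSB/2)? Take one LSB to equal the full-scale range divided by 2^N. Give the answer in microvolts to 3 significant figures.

Full-scale range = 1.5 V.
Solving 6.02 N ≥ 95.0 − 1.76: N ≥ 15.488. Round up → N = 16.
Step size = 1.5/65536 V = 22.888 µV.
V_rms = LSB/√12 = 6.61 µV.

6.61 µV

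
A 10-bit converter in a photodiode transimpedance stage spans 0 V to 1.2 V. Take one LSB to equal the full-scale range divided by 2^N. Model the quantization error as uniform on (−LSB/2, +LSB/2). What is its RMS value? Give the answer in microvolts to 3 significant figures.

Span = 1.2 V.
One LSB is 1.2 V / 1024 = 1.1719 mV.
σ_q = LSB/√12 = 1.1719 mV/3.4641 = 338 µV.

338 µV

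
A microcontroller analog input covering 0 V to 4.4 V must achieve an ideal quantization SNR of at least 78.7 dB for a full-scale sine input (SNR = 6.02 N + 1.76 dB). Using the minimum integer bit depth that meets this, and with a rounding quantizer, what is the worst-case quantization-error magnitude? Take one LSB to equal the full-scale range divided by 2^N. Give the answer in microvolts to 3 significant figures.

Range is 4.4 V.
N ≥ (78.7 − 1.76)/6.02 = 12.781 → N_min = 13.
Step size = 4.4/8192 V = 0.53711 mV.
Half an LSB is 269 µV.

269 µV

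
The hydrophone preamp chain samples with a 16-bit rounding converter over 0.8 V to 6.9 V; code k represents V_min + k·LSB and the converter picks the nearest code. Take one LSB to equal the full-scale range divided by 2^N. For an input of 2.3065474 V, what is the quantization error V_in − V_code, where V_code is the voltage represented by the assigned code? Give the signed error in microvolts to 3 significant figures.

−23.0 µV

Full-scale range = 6.9 V − (0.8 V) = 6.1 V. LSB = 6.1 V / 2^16 ≈ 93.08 µV.
(V_in − V_min)/LSB = (2.3065474 − (0.8)) × 65536/6.1 = 16185.7525 → nearest code k = 16186.
V_code = 0.8 + (16186/65536) × 6.1 = 2.3065704346 V.
Error = V_in − V_code = 2.3065474 − (2.3065704346) = −23.0 µV.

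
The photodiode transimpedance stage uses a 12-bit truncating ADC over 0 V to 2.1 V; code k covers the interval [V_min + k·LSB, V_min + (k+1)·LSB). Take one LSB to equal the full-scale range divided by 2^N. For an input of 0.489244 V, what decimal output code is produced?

Span = 2.1 V. LSB = 2.1 V / 2^12 ≈ 0.5127 mV.
code = ⌊(V_in − V_min)/LSB⌋ = ⌊(V_in − V_min) × 2^12 / range⌋
     = ⌊(0.489244 − (0)) × 4096 / 2.1⌋ = ⌊0.489244 × 4096/2.1⌋
     = ⌊954.259⌋ = 954.

954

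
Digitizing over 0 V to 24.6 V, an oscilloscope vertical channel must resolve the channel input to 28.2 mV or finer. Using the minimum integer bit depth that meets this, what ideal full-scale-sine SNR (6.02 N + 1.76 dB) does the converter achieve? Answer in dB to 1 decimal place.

Range is 24.6 V.
24.6 V / 28.2 mV = 872.3. Since 2^9 = 512 and 2^10 = 1024, N = 10.
6.02(10) + 1.76 = 61.96 dB.

62.0 dB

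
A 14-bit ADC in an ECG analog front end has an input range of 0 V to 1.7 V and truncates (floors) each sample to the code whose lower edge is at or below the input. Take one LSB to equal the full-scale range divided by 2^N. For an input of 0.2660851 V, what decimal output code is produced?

2564

Range is 1.7 V. LSB = 1.7 V / 2^14 ≈ 103.8 µV.
code = ⌊(V_in − V_min)/LSB⌋ = ⌊(V_in − V_min) × 2^14 / range⌋
     = ⌊(0.2660851 − (0)) × 16384 / 1.7⌋ = ⌊0.2660851 × 16384/1.7⌋
     = ⌊2564.434⌋ = 2564.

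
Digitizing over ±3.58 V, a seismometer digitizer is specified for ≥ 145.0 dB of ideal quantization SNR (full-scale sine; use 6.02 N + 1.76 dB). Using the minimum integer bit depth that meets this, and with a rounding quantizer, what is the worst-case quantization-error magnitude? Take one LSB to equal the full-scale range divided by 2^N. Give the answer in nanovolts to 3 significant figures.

213 nV

The full-scale span is 3.58 − (-3.58) = 7.16 V.
Required N = ⌈(145.0 − 1.76)/6.02⌉ = ⌈23.794⌉ = 24.
One LSB is 7.16 V / 16777216 = 426.77 nV.
Max error for round-to-nearest is LSB/2 = 213 nV.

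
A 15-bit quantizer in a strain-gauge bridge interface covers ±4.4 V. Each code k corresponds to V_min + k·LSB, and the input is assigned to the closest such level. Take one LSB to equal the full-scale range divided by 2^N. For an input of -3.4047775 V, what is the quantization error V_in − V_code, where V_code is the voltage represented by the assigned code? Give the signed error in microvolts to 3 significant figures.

Span: 4.4 V − (-4.4 V) = 8.8 V. LSB = 8.8 V / 2^15 ≈ 268.6 µV.
(-3.4047775 − (-4.4)) / LSB = 0.9952225 × 32768/8.8 = 3705.8467. Nearest integer: k = 3706.
V_code = V_min + k × range/2^15 = -4.4 + 3706 × 8.8/32768 = -3.4047363281 V.
V_in − V_code = -3.4047775 − (-3.4047363281) = −41.2 µV.

−41.2 µV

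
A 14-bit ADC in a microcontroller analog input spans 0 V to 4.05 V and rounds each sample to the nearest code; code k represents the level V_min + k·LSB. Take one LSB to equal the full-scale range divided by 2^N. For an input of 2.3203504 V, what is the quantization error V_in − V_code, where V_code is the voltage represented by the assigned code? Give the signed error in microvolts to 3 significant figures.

−44.5 µV

Span = 4.05 V. LSB = 4.05 V / 2^14 ≈ 247.2 µV.
Position in LSBs: (2.3203504 − (0)) × 16384/4.05 = 9386.8200; rounding gives k = 9387.
V_code = 0 + (9387/16384) × 4.05 = 2.3203948975 V.
V_in − V_code = 2.3203504 − (2.3203948975) = −44.5 µV.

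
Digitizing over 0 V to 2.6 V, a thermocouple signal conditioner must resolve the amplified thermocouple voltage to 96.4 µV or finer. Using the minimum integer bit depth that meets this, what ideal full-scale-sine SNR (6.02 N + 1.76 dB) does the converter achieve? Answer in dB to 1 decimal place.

92.1 dB

Range is 2.6 V.
Need 2^N ≥ 2.6 V / 96.4 µV = 26970 → N_min = 15.
SNR = 6.02 × 15 + 1.76 = 92.06 dB.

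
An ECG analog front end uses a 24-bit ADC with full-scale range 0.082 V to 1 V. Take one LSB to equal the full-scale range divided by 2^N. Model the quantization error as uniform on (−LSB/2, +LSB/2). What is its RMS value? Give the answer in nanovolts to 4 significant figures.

15.80 nV

The full-scale span is 1 − (0.082) = 0.918 V.
LSB = 0.918 V / 2^24 = 54.7171 nV.
For a uniform distribution on [−LSB/2, +LSB/2], V_rms = LSB/√12 = 54.7171 nV/3.4641 = 15.80 nV.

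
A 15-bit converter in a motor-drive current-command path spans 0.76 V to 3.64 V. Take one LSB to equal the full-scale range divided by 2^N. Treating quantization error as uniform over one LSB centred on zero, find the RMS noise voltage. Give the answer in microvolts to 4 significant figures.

Full-scale range = 3.64 V − (0.76 V) = 2.88 V.
LSB = 2.88 V / 2^15 = 87.8906 µV.
V_rms = LSB/√12 = 87.8906 µV / √12 = 25.37 µV.

25.37 µV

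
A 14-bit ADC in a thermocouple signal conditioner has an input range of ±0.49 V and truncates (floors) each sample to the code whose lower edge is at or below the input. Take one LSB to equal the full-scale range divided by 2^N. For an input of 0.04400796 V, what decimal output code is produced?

Span: 0.49 V − (-0.49 V) = 0.98 V. LSB = 0.98 V / 2^14 ≈ 59.81 µV.
V_in − V_min = 0.04400796 − (-0.49) = 0.53400796 V.
Divide by LSB: 0.53400796 × 16384/0.98 = 8927.7412.
Truncating gives code 8927.

8927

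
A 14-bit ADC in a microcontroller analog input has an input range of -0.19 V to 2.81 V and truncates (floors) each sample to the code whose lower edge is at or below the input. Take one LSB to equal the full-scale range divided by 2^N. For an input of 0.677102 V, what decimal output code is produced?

Full-scale range = 2.81 V − (-0.19 V) = 3 V. LSB = 3 V / 2^14 ≈ 183.1 µV.
V_in − V_min = 0.677102 − (-0.19) = 0.867102 V.
Divide by LSB: 0.867102 × 16384/3 = 4735.5331.
Truncating gives code 4735.

4735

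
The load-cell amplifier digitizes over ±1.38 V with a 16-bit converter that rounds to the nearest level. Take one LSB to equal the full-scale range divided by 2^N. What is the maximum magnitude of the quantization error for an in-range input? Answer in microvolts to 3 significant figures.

21.1 µV

Full-scale range = 1.38 V − (-1.38 V) = 2.76 V.
One LSB is 2.76 V / 65536 = 42.114 µV.
Worst-case error for round-to-nearest is half an LSB: 21.1 µV.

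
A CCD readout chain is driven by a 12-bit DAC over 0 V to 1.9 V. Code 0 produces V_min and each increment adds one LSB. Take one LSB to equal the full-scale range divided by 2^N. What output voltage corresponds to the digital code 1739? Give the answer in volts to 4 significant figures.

Full-scale range = 1.9 V. LSB = 1.9 V / 2^12.
V_out = 0 + 1739 × (1.9/4096) V
      = 0 V + 0.806665 V = 0.806665 V.

0.8067 V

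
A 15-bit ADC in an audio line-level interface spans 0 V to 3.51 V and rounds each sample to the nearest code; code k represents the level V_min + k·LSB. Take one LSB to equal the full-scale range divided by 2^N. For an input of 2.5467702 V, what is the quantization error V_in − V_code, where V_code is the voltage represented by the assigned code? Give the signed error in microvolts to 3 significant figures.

Span = 3.51 V. LSB = 3.51 V / 2^15 ≈ 107.1 µV.
Position in LSBs: (2.5467702 − (0)) × 32768/3.51 = 23775.6598; rounding gives k = 23776.
V_code = V_min + k × range/2^15 = 0 + 23776 × 3.51/32768 = 2.5468066406 V.
e = 2.5467702 − (2.5468066406) = −36.4 µV.

−36.4 µV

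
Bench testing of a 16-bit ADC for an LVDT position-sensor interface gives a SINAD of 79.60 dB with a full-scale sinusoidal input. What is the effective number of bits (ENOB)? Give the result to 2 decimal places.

ENOB = (SINAD − 1.76) / 6.02 = (79.60 − 1.76) / 6.02 = 77.84 / 6.02 = 12.9302.

12.93 bits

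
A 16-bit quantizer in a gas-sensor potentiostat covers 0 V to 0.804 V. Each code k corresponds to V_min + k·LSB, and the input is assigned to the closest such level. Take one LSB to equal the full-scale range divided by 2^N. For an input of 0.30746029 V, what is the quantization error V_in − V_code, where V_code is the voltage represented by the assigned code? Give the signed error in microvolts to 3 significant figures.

−1.99 µV

Span = 0.804 V. LSB = 0.804 V / 2^16 ≈ 12.27 µV.
Position in LSBs: (0.30746029 − (0)) × 65536/0.804 = 25061.8378; rounding gives k = 25062.
V_code = 0 + (25062/65536) × 0.804 = 0.30746228027 V.
e = 0.30746029 − (0.30746228027) = −1.99 µV.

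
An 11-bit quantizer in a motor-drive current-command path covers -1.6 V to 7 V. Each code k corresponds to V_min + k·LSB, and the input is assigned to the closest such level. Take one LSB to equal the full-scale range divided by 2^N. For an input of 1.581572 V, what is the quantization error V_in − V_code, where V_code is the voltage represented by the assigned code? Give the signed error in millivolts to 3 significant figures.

Full-scale range = 7 V − (-1.6 V) = 8.6 V. LSB = 8.6 V / 2^11 ≈ 4.199 mV.
(V_in − V_min)/LSB = (1.581572 − (-1.6)) × 2048/8.6 = 757.6581 → nearest code k = 758.
V_code = V_min + k × range/2^11 = -1.6 + 758 × 8.6/2048 = 1.583007813 V.
Error = V_in − V_code = 1.581572 − (1.583007813) = −1.44 mV.

−1.44 mV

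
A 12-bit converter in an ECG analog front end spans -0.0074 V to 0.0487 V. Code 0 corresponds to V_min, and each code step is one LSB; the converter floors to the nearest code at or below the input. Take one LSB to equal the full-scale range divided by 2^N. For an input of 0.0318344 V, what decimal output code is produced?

2864

Full-scale range = 0.0487 V − (-0.0074 V) = 0.0561 V. LSB = 0.0561 V / 2^12 ≈ 13.70 µV.
V_in − V_min = 0.0318344 − (-0.0074) = 0.0392344 V.
Divide by LSB: 0.0392344 × 4096/0.0561 = 2864.6008.
Truncating gives code 2864.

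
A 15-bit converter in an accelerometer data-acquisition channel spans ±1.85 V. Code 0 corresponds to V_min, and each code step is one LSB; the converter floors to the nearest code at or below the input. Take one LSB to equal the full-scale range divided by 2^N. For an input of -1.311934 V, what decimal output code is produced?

Range = 1.85 − (-1.85) = 3.7 V. LSB = 3.7 V / 2^15 ≈ 112.9 µV.
V_in − V_min = -1.311934 − (-1.85) = 0.538066 V.
Divide by LSB: 0.538066 × 32768/3.7 = 4765.2288.
Truncating gives code 4765.

4765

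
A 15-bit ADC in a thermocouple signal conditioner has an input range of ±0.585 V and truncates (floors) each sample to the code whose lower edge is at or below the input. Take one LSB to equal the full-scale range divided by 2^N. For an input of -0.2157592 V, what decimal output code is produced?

The full-scale span is 0.585 − (-0.585) = 1.17 V. LSB = 1.17 V / 2^15 ≈ 35.71 µV.
V_in − V_min = -0.2157592 − (-0.585) = 0.3692408 V.
Divide by LSB: 0.3692408 × 32768/1.17 = 10341.2671.
Truncating gives code 10341.

10341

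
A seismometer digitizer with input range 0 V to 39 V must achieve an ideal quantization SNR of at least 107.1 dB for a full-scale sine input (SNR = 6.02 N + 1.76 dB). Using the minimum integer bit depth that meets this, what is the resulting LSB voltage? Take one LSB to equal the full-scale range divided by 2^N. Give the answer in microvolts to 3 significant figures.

Range is 39 V.
6.02 N + 1.76 ≥ 107.1 gives N ≥ 17.498, so the minimum integer is 18.
Step size = 39/262144 V = 149 µV.

149 µV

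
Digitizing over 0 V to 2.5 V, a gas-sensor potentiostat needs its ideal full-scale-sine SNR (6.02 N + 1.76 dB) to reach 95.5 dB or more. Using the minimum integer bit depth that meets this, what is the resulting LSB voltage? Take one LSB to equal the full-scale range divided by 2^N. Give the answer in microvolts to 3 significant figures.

38.1 µV

V_FS = 2.5 V.
Required N = ⌈(95.5 − 1.76)/6.02⌉ = ⌈15.571⌉ = 16.
LSB = 2.5 V / 2^16 = 38.1 µV.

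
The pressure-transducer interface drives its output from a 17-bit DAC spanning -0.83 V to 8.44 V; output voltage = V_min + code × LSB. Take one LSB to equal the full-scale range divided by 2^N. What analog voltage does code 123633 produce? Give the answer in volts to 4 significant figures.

7.914 V

Span: 8.44 V − (-0.83 V) = 9.27 V. LSB = 9.27 V / 2^17.
V_out = V_min + code × LSB = -0.83 V + 123633 × 9.27 V / 131072
      = -0.83 V + 8.74388 V = 7.91388 V.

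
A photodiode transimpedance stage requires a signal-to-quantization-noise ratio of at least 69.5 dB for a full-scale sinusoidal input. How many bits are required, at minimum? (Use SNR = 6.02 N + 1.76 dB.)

12 bits

N ≥ (69.5 − 1.76)/6.02 = 11.252 → N_min = 12.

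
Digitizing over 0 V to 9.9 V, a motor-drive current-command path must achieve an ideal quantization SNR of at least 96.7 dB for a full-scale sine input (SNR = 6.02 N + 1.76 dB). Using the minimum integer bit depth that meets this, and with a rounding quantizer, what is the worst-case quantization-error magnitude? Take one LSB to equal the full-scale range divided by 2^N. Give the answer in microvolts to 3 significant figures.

Span = 9.9 V.
Required N = ⌈(96.7 − 1.76)/6.02⌉ = ⌈15.771⌉ = 16.
Step size = 9.9/65536 V = 151.06 µV.
|e|_max = LSB/2 = 75.5 µV.

75.5 µV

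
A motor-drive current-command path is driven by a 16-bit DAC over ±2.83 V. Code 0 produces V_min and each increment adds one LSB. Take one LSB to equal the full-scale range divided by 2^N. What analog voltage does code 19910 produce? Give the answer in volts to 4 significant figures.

Full-scale range = 2.83 V − (-2.83 V) = 5.66 V. LSB = 5.66 V / 2^16.
V_out = -2.83 + 19910 × (5.66/65536) V
      = -2.83 + 1.71952 = -1.11048 V.

-1.110 V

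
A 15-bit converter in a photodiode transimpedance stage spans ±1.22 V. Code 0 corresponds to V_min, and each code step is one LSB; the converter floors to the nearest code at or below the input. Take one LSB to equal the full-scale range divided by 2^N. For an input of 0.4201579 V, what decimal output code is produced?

Range = 1.22 − (-1.22) = 2.44 V. LSB = 2.44 V / 2^15 ≈ 74.46 µV.
(V_in − V_min) × 2^15/range = (0.4201579 − (-1.22)) × 32768/2.44 = 22026.514.
Floor → code = 22026.

22026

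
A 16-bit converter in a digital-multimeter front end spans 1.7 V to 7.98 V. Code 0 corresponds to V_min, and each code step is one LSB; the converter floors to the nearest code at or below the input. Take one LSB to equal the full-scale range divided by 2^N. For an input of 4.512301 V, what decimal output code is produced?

29348

Full-scale range = 7.98 V − (1.7 V) = 6.28 V. LSB = 6.28 V / 2^16 ≈ 95.83 µV.
(V_in − V_min) × 2^16/range = (4.512301 − (1.7)) × 65536/6.28 = 29348.242.
Floor → code = 29348.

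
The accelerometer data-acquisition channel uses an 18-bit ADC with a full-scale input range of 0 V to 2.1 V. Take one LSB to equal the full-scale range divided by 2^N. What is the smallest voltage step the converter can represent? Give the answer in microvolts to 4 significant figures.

8.011 µV

Full-scale range = 2.1 V.
Number of codes = 2^18 = 262144.
LSB = 2.1 V ÷ 2^18 = 2.1/262144 V = 8.011 µV.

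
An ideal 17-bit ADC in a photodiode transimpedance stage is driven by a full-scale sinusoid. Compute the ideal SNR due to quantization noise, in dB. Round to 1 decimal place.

For an ideal N-bit converter with full-scale sine input, SNR = 6.02 N + 1.76 dB. SNR = 6.02 × 17 + 1.76 = 102.34 + 1.76 = 104.10 dB.

104.1 dB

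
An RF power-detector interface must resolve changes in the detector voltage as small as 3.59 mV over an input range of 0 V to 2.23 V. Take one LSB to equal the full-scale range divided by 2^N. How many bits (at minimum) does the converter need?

V_FS = 2.23 V.
Required number of levels: 2.23/3.59 mV = 621.17; smallest N with 2^N ≥ that is 10.

10 bits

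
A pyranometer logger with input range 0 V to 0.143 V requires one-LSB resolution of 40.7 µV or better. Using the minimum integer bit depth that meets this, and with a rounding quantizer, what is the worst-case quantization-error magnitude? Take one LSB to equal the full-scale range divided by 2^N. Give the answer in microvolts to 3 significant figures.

V_FS = 0.143 V.
Levels needed ≥ 0.143/40.7 µV = 3514. 2^12 = 4096 suffices, so N_min = 12.
Step size = 0.143/4096 V = 34.912 µV.
|e|_max = LSB/2 = 17.5 µV.

17.5 µV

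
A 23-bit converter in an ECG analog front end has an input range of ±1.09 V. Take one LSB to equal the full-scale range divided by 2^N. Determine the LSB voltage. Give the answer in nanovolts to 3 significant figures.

260 nV

Range = 1.09 − (-1.09) = 2.18 V.
There are 2^23 = 8388608 steps.
One LSB is 2.18 V / 8388608 = 260 nV.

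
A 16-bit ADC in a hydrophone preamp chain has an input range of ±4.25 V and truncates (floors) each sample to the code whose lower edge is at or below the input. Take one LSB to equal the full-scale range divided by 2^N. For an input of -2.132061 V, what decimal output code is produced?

The full-scale span is 4.25 − (-4.25) = 8.5 V. LSB = 8.5 V / 2^16 ≈ 129.7 µV.
(V_in − V_min) × 2^16/range = (-2.132061 − (-4.25)) × 65536/8.5 = 16329.559.
Floor → code = 16329.

16329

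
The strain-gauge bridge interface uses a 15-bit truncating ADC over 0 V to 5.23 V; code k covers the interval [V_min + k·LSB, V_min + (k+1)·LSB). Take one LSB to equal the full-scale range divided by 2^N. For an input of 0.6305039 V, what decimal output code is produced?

Full-scale range = 5.23 V. LSB = 5.23 V / 2^15 ≈ 159.6 µV.
(V_in − V_min) × 2^15/range = (0.6305039 − (0)) × 32768/5.23 = 3950.354.
Floor → code = 3950.

3950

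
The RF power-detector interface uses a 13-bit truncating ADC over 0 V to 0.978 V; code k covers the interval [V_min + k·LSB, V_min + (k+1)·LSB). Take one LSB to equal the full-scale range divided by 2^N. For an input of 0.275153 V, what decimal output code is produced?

V_FS = 0.978 V. LSB = 0.978 V / 2^13 ≈ 119.4 µV.
V_in − V_min = 0.275153 − (0) = 0.275153 V.
Divide by LSB: 0.275153 × 8192/0.978 = 2304.7581.
Truncating gives code 2304.

2304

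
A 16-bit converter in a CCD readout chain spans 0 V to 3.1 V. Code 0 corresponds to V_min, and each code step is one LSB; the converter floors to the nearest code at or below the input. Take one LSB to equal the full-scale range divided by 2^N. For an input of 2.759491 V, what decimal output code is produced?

V_FS = 3.1 V. LSB = 3.1 V / 2^16 ≈ 47.30 µV.
(V_in − V_min) × 2^16/range = (2.759491 − (0)) × 65536/3.1 = 58337.420.
Floor → code = 58337.

58337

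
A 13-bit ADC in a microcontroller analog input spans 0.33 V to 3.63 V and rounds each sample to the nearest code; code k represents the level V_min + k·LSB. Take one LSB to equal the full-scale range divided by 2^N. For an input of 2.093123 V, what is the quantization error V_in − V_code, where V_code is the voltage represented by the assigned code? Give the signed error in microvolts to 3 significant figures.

Range = 3.63 − (0.33) = 3.3 V. LSB = 3.3 V / 2^13 ≈ 402.8 µV.
(2.093123 − (0.33)) / LSB = 1.763123 × 8192/3.3 = 4376.8193. Nearest integer: k = 4377.
V_code = 0.33 + (4377/8192) × 3.3 = 2.093195801 V.
e = 2.093123 − (2.093195801) = −72.8 µV.

−72.8 µV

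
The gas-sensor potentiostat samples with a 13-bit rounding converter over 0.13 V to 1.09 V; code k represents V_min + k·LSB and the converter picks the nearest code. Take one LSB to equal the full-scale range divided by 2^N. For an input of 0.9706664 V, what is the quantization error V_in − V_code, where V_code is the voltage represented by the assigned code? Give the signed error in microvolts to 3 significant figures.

Full-scale range = 1.09 V − (0.13 V) = 0.96 V. LSB = 0.96 V / 2^13 ≈ 117.2 µV.
(0.9706664 − (0.13)) / LSB = 0.8406664 × 8192/0.96 = 7173.6866. Nearest integer: k = 7174.
V_code = 0.13 + (7174/8192) × 0.96 = 0.9707031250 V.
V_in − V_code = 0.9706664 − (0.9707031250) = −36.7 µV.

−36.7 µV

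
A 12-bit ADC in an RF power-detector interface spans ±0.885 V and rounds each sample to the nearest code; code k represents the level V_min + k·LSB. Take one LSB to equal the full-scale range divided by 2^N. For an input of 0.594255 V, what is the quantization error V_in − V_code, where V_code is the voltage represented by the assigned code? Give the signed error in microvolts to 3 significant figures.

The full-scale span is 0.885 − (-0.885) = 1.77 V. LSB = 1.77 V / 2^12 ≈ 432.1 µV.
(V_in − V_min)/LSB = (0.594255 − (-0.885)) × 4096/1.77 = 3423.1799 → nearest code k = 3423.
Reconstructed level: -0.885 + 3423 × 1.77/4096 V = 0.5941772461 V.
Error = V_in − V_code = 0.594255 − (0.5941772461) = +77.8 µV.

+77.8 µV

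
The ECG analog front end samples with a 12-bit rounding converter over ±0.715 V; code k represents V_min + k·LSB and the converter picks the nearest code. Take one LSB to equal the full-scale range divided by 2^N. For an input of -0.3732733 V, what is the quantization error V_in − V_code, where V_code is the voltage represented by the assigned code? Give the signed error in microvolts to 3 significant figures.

−62.9 µV

Full-scale range = 0.715 V − (-0.715 V) = 1.43 V. LSB = 1.43 V / 2^12 ≈ 349.1 µV.
(V_in − V_min)/LSB = (-0.3732733 − (-0.715)) × 4096/1.43 = 978.8200 → nearest code k = 979.
Reconstructed level: -0.715 + 979 × 1.43/4096 V = -0.3732104492 V.
V_in − V_code = -0.3732733 − (-0.3732104492) = −62.9 µV.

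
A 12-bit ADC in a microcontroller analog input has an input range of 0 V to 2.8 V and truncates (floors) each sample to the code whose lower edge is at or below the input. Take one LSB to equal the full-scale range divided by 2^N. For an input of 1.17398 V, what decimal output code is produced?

Full-scale range = 2.8 V. LSB = 2.8 V / 2^12 ≈ 0.6836 mV.
(V_in − V_min) × 2^12/range = (1.17398 − (0)) × 4096/2.8 = 1717.365.
Floor → code = 1717.

1717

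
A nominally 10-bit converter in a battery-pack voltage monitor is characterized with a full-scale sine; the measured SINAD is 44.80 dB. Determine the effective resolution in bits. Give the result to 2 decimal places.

ENOB = (44.80 − 1.76)/6.02 = 7.1495 bits.

7.15 bits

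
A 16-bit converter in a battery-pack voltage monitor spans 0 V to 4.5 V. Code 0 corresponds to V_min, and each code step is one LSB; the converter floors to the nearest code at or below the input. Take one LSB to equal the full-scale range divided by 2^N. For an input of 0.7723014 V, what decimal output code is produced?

Full-scale range = 4.5 V. LSB = 4.5 V / 2^16 ≈ 68.66 µV.
V_in − V_min = 0.7723014 − (0) = 0.7723014 V.
Divide by LSB: 0.7723014 × 65536/4.5 = 11247.4543.
Truncating gives code 11247.

11247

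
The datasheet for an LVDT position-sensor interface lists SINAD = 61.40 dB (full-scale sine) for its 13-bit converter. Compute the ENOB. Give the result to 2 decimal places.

Inverting SNR = 6.02 N + 1.76: N_eff = (61.40 − 1.76)/6.02 = 9.9070.

9.91 bits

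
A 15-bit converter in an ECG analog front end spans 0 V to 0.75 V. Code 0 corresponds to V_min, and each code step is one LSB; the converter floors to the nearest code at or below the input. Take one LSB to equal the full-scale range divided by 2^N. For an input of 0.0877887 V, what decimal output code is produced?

3835

V_FS = 0.75 V. LSB = 0.75 V / 2^15 ≈ 22.89 µV.
code = ⌊(V_in − V_min)/LSB⌋ = ⌊(V_in − V_min) × 2^15 / range⌋
     = ⌊(0.0877887 − (0)) × 32768 / 0.75⌋ = ⌊0.0877887 × 32768/0.75⌋
     = ⌊3835.547⌋ = 3835.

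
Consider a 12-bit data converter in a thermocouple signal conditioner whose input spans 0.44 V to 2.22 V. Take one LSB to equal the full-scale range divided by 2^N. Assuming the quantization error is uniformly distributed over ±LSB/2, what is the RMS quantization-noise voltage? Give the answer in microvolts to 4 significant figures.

125.4 µV

Span: 2.22 V − (0.44 V) = 1.78 V.
LSB = 1.78 V / 2^12 = 434.570 µV.
σ_q = LSB/√12 = 434.570 µV/3.4641 = 125.4 µV.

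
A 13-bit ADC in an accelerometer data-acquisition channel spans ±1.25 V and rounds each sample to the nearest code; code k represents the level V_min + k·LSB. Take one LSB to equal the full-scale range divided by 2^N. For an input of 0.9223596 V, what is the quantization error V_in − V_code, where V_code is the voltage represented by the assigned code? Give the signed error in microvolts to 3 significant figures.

Range = 1.25 − (-1.25) = 2.5 V. LSB = 2.5 V / 2^13 ≈ 305.2 µV.
Position in LSBs: (0.9223596 − (-1.25)) × 8192/2.5 = 7118.3879; rounding gives k = 7118.
Reconstructed level: -1.25 + 7118 × 2.5/8192 V = 0.9222412109 V.
e = 0.9223596 − (0.9222412109) = +118 µV.

+118 µV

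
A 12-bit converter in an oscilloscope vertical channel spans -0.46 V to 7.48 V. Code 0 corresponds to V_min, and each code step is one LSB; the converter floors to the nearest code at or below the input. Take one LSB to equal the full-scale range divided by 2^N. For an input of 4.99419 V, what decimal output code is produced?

Span: 7.48 V − (-0.46 V) = 7.94 V. LSB = 7.94 V / 2^12 ≈ 1.938 mV.
V_in − V_min = 4.99419 − (-0.46) = 5.45419 V.
Divide by LSB: 5.45419 × 4096/7.94 = 2813.6476.
Truncating gives code 2813.

2813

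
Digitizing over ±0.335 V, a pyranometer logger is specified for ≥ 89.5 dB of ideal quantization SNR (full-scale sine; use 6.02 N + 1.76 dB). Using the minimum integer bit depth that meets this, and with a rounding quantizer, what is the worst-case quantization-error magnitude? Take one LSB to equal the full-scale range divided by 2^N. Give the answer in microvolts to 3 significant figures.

Span: 0.335 V − (-0.335 V) = 0.67 V.
N ≥ (89.5 − 1.76)/6.02 = 14.575 → N_min = 15.
LSB = 0.67 V / 2^15 = 20.447 µV.
Max error for round-to-nearest is LSB/2 = 10.2 µV.

10.2 µV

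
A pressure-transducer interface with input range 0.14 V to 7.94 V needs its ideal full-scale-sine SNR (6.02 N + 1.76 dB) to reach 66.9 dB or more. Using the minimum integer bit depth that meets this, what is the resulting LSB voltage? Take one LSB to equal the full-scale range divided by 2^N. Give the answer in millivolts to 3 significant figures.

Span: 7.94 V − (0.14 V) = 7.8 V.
N ≥ (66.9 − 1.76)/6.02 = 10.821 → N_min = 11.
LSB = 7.8 V ÷ 2^11 = 7.8/2048 V = 3.81 mV.

3.81 mV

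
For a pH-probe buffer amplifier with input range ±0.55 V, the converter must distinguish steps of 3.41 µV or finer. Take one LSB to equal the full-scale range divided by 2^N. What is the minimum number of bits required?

19 bits

Range = 0.55 − (-0.55) = 1.1 V.
Required number of levels: 1.1/3.41 µV = 322580; smallest N with 2^N ≥ that is 19.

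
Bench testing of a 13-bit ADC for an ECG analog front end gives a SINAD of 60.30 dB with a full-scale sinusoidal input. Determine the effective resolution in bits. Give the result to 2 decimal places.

9.72 bits

Inverting SNR = 6.02 N + 1.76: N_eff = (60.30 − 1.76)/6.02 = 9.7243.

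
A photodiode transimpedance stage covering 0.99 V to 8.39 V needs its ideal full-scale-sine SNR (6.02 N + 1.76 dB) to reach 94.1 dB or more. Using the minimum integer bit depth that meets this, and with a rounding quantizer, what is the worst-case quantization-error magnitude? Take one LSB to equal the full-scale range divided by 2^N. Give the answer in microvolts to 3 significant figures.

56.5 µV

Range = 8.39 − (0.99) = 7.4 V.
Required N = ⌈(94.1 − 1.76)/6.02⌉ = ⌈15.339⌉ = 16.
One LSB is 7.4 V / 65536 = 112.92 µV.
|e|_max = LSB/2 = 56.5 µV.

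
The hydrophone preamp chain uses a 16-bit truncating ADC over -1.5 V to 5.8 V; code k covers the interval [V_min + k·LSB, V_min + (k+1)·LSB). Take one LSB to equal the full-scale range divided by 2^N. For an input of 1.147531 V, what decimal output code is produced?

Span: 5.8 V − (-1.5 V) = 7.3 V. LSB = 7.3 V / 2^16 ≈ 111.4 µV.
code = ⌊(V_in − V_min)/LSB⌋ = ⌊(V_in − V_min) × 2^16 / range⌋
     = ⌊(1.147531 − (-1.5)) × 65536 / 7.3⌋ = ⌊2.647531 × 65536/7.3⌋
     = ⌊23768.300⌋ = 23768.

23768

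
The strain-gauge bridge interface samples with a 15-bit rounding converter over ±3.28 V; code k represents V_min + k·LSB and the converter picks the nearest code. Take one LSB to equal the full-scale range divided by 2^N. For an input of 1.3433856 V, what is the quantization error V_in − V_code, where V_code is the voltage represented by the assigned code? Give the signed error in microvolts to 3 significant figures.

+75.1 µV

Span: 3.28 V − (-3.28 V) = 6.56 V. LSB = 6.56 V / 2^15 ≈ 200.2 µV.
(V_in − V_min)/LSB = (1.3433856 − (-3.28)) × 32768/6.56 = 23094.3749 → nearest code k = 23094.
V_code = V_min + k × range/2^15 = -3.28 + 23094 × 6.56/32768 = 1.3433105469 V.
Error = V_in − V_code = 1.3433856 − (1.3433105469) = +75.1 µV.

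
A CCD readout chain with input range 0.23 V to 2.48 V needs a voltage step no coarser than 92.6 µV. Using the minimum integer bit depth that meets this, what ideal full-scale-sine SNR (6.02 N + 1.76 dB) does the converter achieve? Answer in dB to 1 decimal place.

92.1 dB

Full-scale range = 2.48 V − (0.23 V) = 2.25 V.
Required number of levels: 2.25/92.6 µV = 24298; smallest N with 2^N ≥ that is 15.
Ideal SNR at N = 15: 6.02·15 + 1.76 = 92.1 dB.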